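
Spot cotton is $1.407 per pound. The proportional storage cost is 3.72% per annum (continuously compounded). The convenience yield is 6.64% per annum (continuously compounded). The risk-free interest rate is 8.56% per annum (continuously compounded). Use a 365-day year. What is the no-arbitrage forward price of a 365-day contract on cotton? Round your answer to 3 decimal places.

$1.489 per pound

Net carry = r + u − y = 0.0856 + 0.0372 − 0.0664 = 0.0564
F = S·e^((r+u−y)T) = 1.407 · e^(0.0564 × 365/365) = 1.407 · e^0.056400
= 1.407 × 1.058021 = $1.489 per pound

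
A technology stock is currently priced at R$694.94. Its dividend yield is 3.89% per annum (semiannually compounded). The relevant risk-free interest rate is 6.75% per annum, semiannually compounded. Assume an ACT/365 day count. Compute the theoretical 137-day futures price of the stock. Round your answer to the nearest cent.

F = S · (1+r/2)^(2T) / (1+q/2)^(2T)
= 694.94 × 1.025230 / 1.014566 = 694.94 × 1.010511
F = R$702.24

R$702.24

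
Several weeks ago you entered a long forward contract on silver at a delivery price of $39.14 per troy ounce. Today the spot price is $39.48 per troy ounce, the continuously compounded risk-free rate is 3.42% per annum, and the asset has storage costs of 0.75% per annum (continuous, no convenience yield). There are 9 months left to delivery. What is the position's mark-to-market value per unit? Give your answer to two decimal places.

Current fair forward for the remaining 9 months: F = S·e^((r + u)·T), (r + u) = 0.0342 + 0.0075 = 0.0417
F = 39.48 · e^(0.0417 × 9/12) = 39.48 × 1.031769 = 40.7342
Value of long forward = (F − K)·e^(−rT) = (40.7342 − 39.14) · e^(−0.0342·9/12)
= 1.5942 × 0.974676 = 1.55

$1.55 per troy ounce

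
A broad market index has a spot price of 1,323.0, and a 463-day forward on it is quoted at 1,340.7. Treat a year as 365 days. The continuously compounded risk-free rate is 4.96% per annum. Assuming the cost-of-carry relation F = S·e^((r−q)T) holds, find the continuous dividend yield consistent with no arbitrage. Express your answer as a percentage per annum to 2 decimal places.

From F = S·e^((r−q)T): (r − q) = ln(F/S)/T
ln(1340.7/1323.0) = ln(1.013379) = 0.013290
(r − q) = 0.013290 / (463/365) = 0.010477
q = r − ln(F/S)/T = 0.0496 − 0.010477 = 0.039123
q = 3.91%

3.91%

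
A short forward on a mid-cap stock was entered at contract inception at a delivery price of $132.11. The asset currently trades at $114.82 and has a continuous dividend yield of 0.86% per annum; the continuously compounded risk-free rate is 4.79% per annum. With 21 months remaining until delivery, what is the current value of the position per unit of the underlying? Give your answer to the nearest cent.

Current fair forward for the remaining 21 months: F = S·e^((r − q)·T), (r − q) = 0.0479 − 0.0086 = 0.0393
F = 114.82 · e^(0.0393 × 21/12) = 114.82 × 1.071195 = 122.9946
Value of long forward = (F − K)·e^(−rT) = (122.9946 − 132.11) · e^(−0.0479·21/12)
= -9.1154 × 0.919592 = -8.38
Short position value = −(long value) = $8.38

$8.38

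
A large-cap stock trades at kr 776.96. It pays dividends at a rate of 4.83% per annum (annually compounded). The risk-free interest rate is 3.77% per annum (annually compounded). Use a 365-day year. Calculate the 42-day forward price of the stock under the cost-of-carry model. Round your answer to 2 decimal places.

F = S · (1+r)^T / (1+q)^T
= 776.96 × 1.004267 / 1.005443 = 776.96 × 0.998830
F = kr 776.05

kr 776.05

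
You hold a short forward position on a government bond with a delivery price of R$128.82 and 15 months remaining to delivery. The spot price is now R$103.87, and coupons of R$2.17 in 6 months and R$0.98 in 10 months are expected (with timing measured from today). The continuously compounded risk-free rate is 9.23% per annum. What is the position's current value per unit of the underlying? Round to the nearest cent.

R$13.89

PV(remaining coupons) I = 2.17·e^(−0.0923·6/12) + 0.98·e^(−0.0923·10/12) = 2.9796
Current forward F = (S − I)·e^(rT) = (103.87 − 2.9796)·e^(0.0923·15/12) = 100.8904 × 1.122294 = 113.2287
Value (long) = (F − K)·e^(−rT) = (113.2287 − 128.82) × 0.891032 = -13.8923
Short position value = −(long value) = R$13.89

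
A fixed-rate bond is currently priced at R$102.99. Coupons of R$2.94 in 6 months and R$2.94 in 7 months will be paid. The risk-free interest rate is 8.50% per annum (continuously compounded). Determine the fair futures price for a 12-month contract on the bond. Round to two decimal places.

R$106.01

PV(coupons) I = 2.94·e^(−0.0850·6/12) + 2.94·e^(−0.0850·7/12)
I = 2.8177 + 2.7978 = 5.6155
F = (S − I)·e^(rT) = (102.99 − 5.6155) · e^(0.0850·12/12)
= 97.3745 · e^0.085000 = 97.3745 × 1.088717 = R$106.01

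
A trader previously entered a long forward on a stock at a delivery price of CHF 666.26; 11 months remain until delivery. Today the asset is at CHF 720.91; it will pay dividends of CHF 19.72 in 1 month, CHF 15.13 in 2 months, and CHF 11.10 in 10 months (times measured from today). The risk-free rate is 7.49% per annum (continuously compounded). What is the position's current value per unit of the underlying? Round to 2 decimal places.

CHF 53.89

PV(remaining dividends) I = 19.72·e^(−0.0749·1/12) + 15.13·e^(−0.0749·2/12) + 11.10·e^(−0.0749·10/12) = 44.9680
Current forward F = (S − I)·e^(rT) = (720.91 − 44.9680)·e^(0.0749·11/12) = 675.9420 × 1.071070 = 723.9812
Value (long) = (F − K)·e^(−rT) = (723.9812 − 666.26) × 0.933646 = 53.8912
Value = CHF 53.89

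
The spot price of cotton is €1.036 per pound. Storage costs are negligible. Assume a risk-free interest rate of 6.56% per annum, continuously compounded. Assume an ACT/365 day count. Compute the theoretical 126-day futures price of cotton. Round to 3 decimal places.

€1.060 per pound

F = S·e^(rT) = 1.036 · e^(0.0656 × 126/365) = 1.036 · e^0.022645
= 1.036 × 1.022903 = €1.060 per pound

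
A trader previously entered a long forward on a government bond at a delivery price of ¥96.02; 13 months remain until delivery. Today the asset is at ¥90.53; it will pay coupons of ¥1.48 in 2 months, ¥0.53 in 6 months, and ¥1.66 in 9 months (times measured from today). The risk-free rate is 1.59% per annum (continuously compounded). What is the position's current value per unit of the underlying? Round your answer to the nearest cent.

PV(remaining coupons) I = 1.48·e^(−0.0159·2/12) + 0.53·e^(−0.0159·6/12) + 1.66·e^(−0.0159·9/12) = 3.6422
Current forward F = (S − I)·e^(rT) = (90.53 − 3.6422)·e^(0.0159·13/12) = 86.8878 × 1.017374 = 88.3974
Value (long) = (F − K)·e^(−rT) = (88.3974 − 96.02) × 0.982923 = -7.4924
Value = -¥7.49

-¥7.49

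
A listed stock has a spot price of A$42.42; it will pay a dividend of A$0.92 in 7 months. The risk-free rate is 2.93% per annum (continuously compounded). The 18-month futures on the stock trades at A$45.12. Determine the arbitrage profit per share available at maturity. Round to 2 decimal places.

PV(dividends) I = 0.92·e^(−0.0293·7/12) = 0.9044
Fair futures F* = (S − I)·e^(rT) = (42.42 − 0.9044)·e^0.043950 = 41.5156 × 1.044930 = 43.3809
Market A$45.12 > fair 43.3809: forward overpriced → cash-and-carry (borrow at r, buy the stock and collect the dividends, short the forward).
Profit at T = |F_mkt − F*| = |45.12 − 43.3809| = A$1.74 per share

A$1.74 per share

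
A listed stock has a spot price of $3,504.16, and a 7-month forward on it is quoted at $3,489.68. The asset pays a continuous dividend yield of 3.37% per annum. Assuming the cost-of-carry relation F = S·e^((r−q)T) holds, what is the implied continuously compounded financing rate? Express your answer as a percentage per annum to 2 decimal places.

From F = S·e^((r−q)T): (r − q) = ln(F/S)/T
ln(3489.68/3504.16) = ln(0.995868) = -0.004141
(r − q) = -0.004141 / (7/12) = -0.007099
r = ln(F/S)/T + q = -0.007099 + 0.0337 = 0.026601
r = 2.66%

2.66%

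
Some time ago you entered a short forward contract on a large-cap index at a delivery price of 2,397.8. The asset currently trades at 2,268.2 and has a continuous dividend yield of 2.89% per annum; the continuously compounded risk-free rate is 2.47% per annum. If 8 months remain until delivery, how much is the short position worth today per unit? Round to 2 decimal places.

133.72

Current fair forward for the remaining 8 months: F = S·e^((r − q)·T), (r − q) = 0.0247 − 0.0289 = -0.0042
F = 2268.2 · e^(-0.0042 × 8/12) = 2268.2 × 0.99720392 = 2261.8579
Value of long forward = (F − K)·e^(−rT) = (2261.8579 − 2397.8) · e^(−0.0247·8/12)
= -135.9421 × 0.98366817 = -133.72
Short position value = −(long value) = 133.72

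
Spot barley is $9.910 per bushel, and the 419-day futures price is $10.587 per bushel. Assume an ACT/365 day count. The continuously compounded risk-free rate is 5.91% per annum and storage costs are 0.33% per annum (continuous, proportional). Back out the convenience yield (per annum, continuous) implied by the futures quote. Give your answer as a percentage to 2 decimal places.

F = S·e^((r+u−y)T) ⇒ (r+u−y) = ln(F/S)/T
ln(10.587/9.910) = 0.066082; /T ⇒ 0.057565
y = r + u − ln(F/S)/T = 0.0591 + 0.0033 − 0.057565 = 0.004835
y = 0.48%

0.48%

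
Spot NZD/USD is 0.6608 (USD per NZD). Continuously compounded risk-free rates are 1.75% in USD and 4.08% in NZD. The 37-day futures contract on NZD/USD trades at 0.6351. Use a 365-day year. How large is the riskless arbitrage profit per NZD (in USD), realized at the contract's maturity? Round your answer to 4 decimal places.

Fair futures: F* = S·e^(carry·T), with carry = (r_USD − r_NZD) = 0.0175 − 0.0408 = -0.0233
F* = 0.6608 · e^(-0.0233 × 37/365) = 0.6608 · e^-0.002362 = 0.6608 × 0.997641 = 0.6592
Market 0.6351 < fair 0.6592: forward underpriced → reverse cash-and-carry (short spot, go long the forward).
At maturity, profit = |F_mkt − F*| = |0.6351 − 0.6592| = 0.0241 per NZD (in USD)

0.0241 per NZD (in USD)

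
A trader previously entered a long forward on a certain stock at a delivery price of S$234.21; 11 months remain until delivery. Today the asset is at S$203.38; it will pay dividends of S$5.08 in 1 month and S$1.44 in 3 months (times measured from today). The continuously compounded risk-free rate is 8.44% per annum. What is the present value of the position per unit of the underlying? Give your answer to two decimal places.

-S$19.85

PV(remaining dividends) I = 5.08·e^(−0.0844·1/12) + 1.44·e^(−0.0844·3/12) = 6.4543
Current forward F = (S − I)·e^(rT) = (203.38 − 6.4543)·e^(0.0844·11/12) = 196.9257 × 1.080438 = 212.7660
Value (long) = (F − K)·e^(−rT) = (212.7660 − 234.21) × 0.925550 = -19.8475
Value = -S$19.85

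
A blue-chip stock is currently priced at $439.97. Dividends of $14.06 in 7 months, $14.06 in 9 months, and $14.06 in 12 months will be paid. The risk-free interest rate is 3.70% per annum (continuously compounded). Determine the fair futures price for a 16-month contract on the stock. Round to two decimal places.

$419.16

PV(dividends) I = 14.06·e^(−0.0370·7/12) + 14.06·e^(−0.0370·9/12) + 14.06·e^(−0.0370·12/12)
I = 13.7598 + 13.6752 + 13.5493 = 40.9843
F = (S − I)·e^(rT) = (439.97 − 40.9843) · e^(0.0370·16/12)
= 398.9857 · e^0.049333 = 398.9857 × 1.050570 = $419.16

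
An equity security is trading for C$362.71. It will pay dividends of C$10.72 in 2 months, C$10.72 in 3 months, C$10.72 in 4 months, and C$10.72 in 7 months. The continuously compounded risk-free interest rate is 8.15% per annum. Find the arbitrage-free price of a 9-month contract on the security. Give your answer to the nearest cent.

PV(dividends) I = 10.72·e^(−0.0815·2/12) + 10.72·e^(−0.0815·3/12) + 10.72·e^(−0.0815·4/12) + 10.72·e^(−0.0815·7/12)
I = 10.5754 + 10.5038 + 10.4327 + 10.2223 = 41.7342
F = (S − I)·e^(rT) = (362.71 − 41.7342) · e^(0.0815·9/12)
= 320.9758 · e^0.061125 = 320.9758 × 1.063032 = C$341.21

C$341.21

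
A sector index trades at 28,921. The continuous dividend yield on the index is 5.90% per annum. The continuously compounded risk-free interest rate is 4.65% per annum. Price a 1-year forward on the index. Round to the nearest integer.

F = S·e^((r − q)T) = 28921 · e^((0.0465 − 0.0590) × 12/12)
= 28921 · e^-0.012500 = 28921 × 0.987578
F = 28,562

28,562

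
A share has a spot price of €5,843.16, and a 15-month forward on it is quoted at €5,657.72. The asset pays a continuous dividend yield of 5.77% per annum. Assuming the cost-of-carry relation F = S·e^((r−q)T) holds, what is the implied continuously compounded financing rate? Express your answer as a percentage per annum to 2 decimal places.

From F = S·e^((r−q)T): (r − q) = ln(F/S)/T
ln(5657.72/5843.16) = ln(0.968264) = -0.032251
(r − q) = -0.032251 / (15/12) = -0.025801
r = ln(F/S)/T + q = -0.025801 + 0.0577 = 0.031899
r = 3.19%

3.19%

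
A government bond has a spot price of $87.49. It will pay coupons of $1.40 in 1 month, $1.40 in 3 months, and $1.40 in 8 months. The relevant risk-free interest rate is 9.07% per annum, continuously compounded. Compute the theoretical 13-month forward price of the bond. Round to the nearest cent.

PV(coupons) I = 1.40·e^(−0.0907·1/12) + 1.40·e^(−0.0907·3/12) + 1.40·e^(−0.0907·8/12)
I = 1.3895 + 1.3686 + 1.3179 = 4.0760
F = (S − I)·e^(rT) = (87.49 − 4.0760) · e^(0.0907·13/12)
= 83.4140 · e^0.098258 = 83.4140 × 1.103247 = $92.03

$92.03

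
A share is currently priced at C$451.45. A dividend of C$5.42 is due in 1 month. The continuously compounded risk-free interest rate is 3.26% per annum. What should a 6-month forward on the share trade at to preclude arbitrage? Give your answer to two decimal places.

C$453.37

PV(dividends) I = 5.42·e^(−0.0326·1/12)
I = 5.4053
F = (S − I)·e^(rT) = (451.45 − 5.4053) · e^(0.0326·6/12)
= 446.0447 · e^0.016300 = 446.0447 × 1.016434 = C$453.37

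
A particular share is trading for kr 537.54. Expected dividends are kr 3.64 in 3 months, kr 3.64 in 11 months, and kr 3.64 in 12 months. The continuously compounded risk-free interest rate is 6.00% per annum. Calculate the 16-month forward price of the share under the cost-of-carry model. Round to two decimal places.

kr 570.98

PV(dividends) I = 3.64·e^(−0.0600·3/12) + 3.64·e^(−0.0600·11/12) + 3.64·e^(−0.0600·12/12)
I = 3.5858 + 3.4452 + 3.4280 = 10.4590
F = (S − I)·e^(rT) = (537.54 − 10.4590) · e^(0.0600·16/12)
= 527.0810 · e^0.080000 = 527.0810 × 1.083287 = kr 570.98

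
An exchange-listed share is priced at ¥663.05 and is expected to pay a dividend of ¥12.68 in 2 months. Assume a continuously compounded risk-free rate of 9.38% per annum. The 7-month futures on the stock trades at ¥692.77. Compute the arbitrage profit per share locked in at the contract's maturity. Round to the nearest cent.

¥5.61 per share

PV(dividends) I = 12.68·e^(−0.0938·2/12) = 12.4833
Fair futures F* = (S − I)·e^(rT) = (663.05 − 12.4833)·e^0.054717 = 650.5667 × 1.056242 = 687.1559
Market ¥692.77 > fair 687.1559: forward overpriced → cash-and-carry (borrow at r, buy the stock and collect the dividends, short the forward).
Profit at T = |F_mkt − F*| = |692.77 − 687.1559| = ¥5.61 per share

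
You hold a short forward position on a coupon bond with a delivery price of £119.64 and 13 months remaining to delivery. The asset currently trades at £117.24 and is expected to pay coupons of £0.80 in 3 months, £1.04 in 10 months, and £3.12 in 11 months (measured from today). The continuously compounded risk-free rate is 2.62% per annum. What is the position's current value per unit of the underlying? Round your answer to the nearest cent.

PV(remaining coupons) I = 0.80·e^(−0.0262·3/12) + 1.04·e^(−0.0262·10/12) + 3.12·e^(−0.0262·11/12) = 4.8583
Current forward F = (S − I)·e^(rT) = (117.24 − 4.8583)·e^(0.0262·13/12) = 112.3817 × 1.028790 = 115.6172
Value (long) = (F − K)·e^(−rT) = (115.6172 − 119.64) × 0.972016 = -3.9102
Short position value = −(long value) = £3.91

£3.91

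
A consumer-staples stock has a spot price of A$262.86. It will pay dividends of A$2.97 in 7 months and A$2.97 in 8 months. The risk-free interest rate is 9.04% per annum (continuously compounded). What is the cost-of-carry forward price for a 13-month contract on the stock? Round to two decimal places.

PV(dividends) I = 2.97·e^(−0.0904·7/12) + 2.97·e^(−0.0904·8/12)
I = 2.8174 + 2.7963 = 5.6137
F = (S − I)·e^(rT) = (262.86 − 5.6137) · e^(0.0904·13/12)
= 257.2463 · e^0.097933 = 257.2463 × 1.102889 = A$283.71

A$283.71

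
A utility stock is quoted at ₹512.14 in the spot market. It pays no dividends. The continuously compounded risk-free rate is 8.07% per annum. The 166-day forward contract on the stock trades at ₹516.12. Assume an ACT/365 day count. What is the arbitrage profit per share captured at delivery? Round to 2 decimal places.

Fair forward: F* = S·e^(carry·T), with carry = r = 0.0807
F* = 512.14 · e^(0.0807 × 166/365) = 512.14 · e^0.036702 = 512.14 × 1.037384 = ₹531.2858
Market ₹516.12 < fair ₹531.2858: forward underpriced → reverse cash-and-carry (short spot, go long the forward).
At maturity, profit = |F_mkt − F*| = |516.12 − 531.2858| = ₹15.17 per share

₹15.17 per share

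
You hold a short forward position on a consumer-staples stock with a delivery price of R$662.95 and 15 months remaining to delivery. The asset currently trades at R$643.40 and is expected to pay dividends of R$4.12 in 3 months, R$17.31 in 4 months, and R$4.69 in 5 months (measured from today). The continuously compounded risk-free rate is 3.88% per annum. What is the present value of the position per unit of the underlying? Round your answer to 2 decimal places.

PV(remaining dividends) I = 4.12·e^(−0.0388·3/12) + 17.31·e^(−0.0388·4/12) + 4.69·e^(−0.0388·5/12) = 25.7826
Current forward F = (S − I)·e^(rT) = (643.40 − 25.7826)·e^(0.0388·15/12) = 617.6174 × 1.049695 = 648.3099
Value (long) = (F − K)·e^(−rT) = (648.3099 − 662.95) × 0.952657 = -13.9470
Short position value = −(long value) = R$13.95

R$13.95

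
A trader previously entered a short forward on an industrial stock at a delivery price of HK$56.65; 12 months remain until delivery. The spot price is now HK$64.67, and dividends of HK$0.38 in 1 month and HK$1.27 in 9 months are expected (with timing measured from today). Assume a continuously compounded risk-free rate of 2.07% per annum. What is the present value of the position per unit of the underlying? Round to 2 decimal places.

-HK$7.55

PV(remaining dividends) I = 0.38·e^(−0.0207·1/12) + 1.27·e^(−0.0207·9/12) = 1.6298
Current forward F = (S − I)·e^(rT) = (64.67 − 1.6298)·e^(0.0207·12/12) = 63.0402 × 1.020916 = 64.3587
Value (long) = (F − K)·e^(−rT) = (64.3587 − 56.65) × 0.979513 = 7.5508
Short position value = −(long value) = -HK$7.55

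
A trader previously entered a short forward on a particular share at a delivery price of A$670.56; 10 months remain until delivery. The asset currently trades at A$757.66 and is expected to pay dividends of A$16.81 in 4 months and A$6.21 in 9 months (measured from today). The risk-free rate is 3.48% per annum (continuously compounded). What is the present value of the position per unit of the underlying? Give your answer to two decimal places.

-A$83.60

PV(remaining dividends) I = 16.81·e^(−0.0348·4/12) + 6.21·e^(−0.0348·9/12) = 22.6661
Current forward F = (S − I)·e^(rT) = (757.66 − 22.6661)·e^(0.0348·10/12) = 734.9939 × 1.029425 = 756.6211
Value (long) = (F − K)·e^(−rT) = (756.6211 − 670.56) × 0.971416 = 83.6011
Short position value = −(long value) = -A$83.60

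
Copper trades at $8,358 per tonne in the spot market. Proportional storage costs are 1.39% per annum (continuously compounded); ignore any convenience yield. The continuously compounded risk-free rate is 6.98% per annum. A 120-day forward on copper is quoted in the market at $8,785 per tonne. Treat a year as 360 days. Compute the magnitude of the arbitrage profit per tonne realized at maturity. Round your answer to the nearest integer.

Fair forward: F* = S·e^(carry·T), with carry = (r + u) = 0.0698 + 0.0139 = 0.0837
F* = 8358 · e^(0.0837 × 120/360) = 8358 · e^0.027900 = 8358 × 1.028293 = $8594.4729
Market $8785 > fair $8594.4729: forward overpriced → cash-and-carry (buy spot, short the forward).
At maturity, profit = |F_mkt − F*| = |8785 − 8594.4729| = $191 per tonne

$191 per tonne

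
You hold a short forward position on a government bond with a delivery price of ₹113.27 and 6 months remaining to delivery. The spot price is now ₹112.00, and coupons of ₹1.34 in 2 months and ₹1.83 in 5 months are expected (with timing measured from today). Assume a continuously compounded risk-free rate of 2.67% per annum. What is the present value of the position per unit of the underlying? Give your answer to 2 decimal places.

PV(remaining coupons) I = 1.34·e^(−0.0267·2/12) + 1.83·e^(−0.0267·5/12) = 3.1438
Current forward F = (S − I)·e^(rT) = (112.00 − 3.1438)·e^(0.0267·6/12) = 108.8562 × 1.013440 = 110.3192
Value (long) = (F − K)·e^(−rT) = (110.3192 − 113.27) × 0.986739 = -2.9117
Short position value = −(long value) = ₹2.91

₹2.91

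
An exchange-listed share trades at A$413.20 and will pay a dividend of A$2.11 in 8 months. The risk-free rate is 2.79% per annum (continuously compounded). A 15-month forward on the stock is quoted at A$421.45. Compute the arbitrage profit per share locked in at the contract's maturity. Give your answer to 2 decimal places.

A$4.27 per share

PV(dividends) I = 2.11·e^(−0.0279·8/12) = 2.0711
Fair forward F* = (S − I)·e^(rT) = (413.20 − 2.0711)·e^0.034875 = 411.1289 × 1.035490 = 425.7199
Market A$421.45 < fair 425.7199: forward underpriced → reverse cash-and-carry (short the stock, invest proceeds at r, pay the dividends, go long the forward).
Profit at T = |F_mkt − F*| = |421.45 − 425.7199| = A$4.27 per share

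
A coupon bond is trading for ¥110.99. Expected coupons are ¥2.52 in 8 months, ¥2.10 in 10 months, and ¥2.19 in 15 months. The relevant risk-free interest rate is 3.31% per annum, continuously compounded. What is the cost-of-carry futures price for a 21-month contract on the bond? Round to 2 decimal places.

PV(coupons) I = 2.52·e^(−0.0331·8/12) + 2.10·e^(−0.0331·10/12) + 2.19·e^(−0.0331·15/12)
I = 2.4650 + 2.0429 + 2.1012 = 6.6091
F = (S − I)·e^(rT) = (110.99 − 6.6091) · e^(0.0331·21/12)
= 104.3809 · e^0.057925 = 104.3809 × 1.059636 = ¥110.61

¥110.61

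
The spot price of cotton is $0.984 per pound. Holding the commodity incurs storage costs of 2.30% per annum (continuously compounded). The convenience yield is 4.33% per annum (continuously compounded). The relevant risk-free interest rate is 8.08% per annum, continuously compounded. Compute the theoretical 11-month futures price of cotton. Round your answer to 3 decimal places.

Net carry = r + u − y = 0.0808 + 0.0230 − 0.0433 = 0.0605
F = S·e^((r+u−y)T) = 0.984 · e^(0.0605 × 11/12) = 0.984 · e^0.055458
= 0.984 × 1.057025 = $1.040 per pound

$1.040 per pound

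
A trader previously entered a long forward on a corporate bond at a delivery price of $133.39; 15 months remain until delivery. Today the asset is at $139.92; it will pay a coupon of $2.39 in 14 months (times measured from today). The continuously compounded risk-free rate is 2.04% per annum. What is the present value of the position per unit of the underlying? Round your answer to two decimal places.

PV(remaining coupons) I = 2.39·e^(−0.0204·14/12) = 2.3338
Current forward F = (S − I)·e^(rT) = (139.92 − 2.3338)·e^(0.0204·15/12) = 137.5862 × 1.025828 = 141.1398
Value (long) = (F − K)·e^(−rT) = (141.1398 − 133.39) × 0.974822 = 7.5547
Value = $7.55

$7.55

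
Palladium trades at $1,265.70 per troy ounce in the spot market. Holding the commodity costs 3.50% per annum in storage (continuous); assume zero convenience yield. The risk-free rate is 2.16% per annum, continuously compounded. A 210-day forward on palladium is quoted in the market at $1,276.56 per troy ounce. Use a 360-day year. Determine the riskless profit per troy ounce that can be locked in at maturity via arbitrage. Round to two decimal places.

$31.63 per troy ounce

Fair forward: F* = S·e^(carry·T), with carry = (r + u) = 0.0216 + 0.0350 = 0.0566
F* = 1265.70 · e^(0.0566 × 210/360) = 1265.70 · e^0.03301667 = 1265.70 × 1.03356777 = $1308.1867
Market $1276.56 < fair $1308.1867: forward underpriced → reverse cash-and-carry (short spot, go long the forward).
At maturity, profit = |F_mkt − F*| = |1276.56 − 1308.1867| = $31.63 per troy ounce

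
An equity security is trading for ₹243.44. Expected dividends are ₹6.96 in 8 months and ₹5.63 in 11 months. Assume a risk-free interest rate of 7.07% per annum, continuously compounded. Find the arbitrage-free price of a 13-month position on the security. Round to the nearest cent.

₹249.95

PV(dividends) I = 6.96·e^(−0.0707·8/12) + 5.63·e^(−0.0707·11/12)
I = 6.6396 + 5.2767 = 11.9163
F = (S − I)·e^(rT) = (243.44 − 11.9163) · e^(0.0707·13/12)
= 231.5237 · e^0.076592 = 231.5237 × 1.079602 = ₹249.95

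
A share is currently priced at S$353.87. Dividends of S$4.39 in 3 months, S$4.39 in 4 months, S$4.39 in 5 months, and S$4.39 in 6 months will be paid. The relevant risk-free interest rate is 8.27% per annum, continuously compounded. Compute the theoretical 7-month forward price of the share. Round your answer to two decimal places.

S$353.49

PV(dividends) I = 4.39·e^(−0.0827·3/12) + 4.39·e^(−0.0827·4/12) + 4.39·e^(−0.0827·5/12) + 4.39·e^(−0.0827·6/12)
I = 4.3002 + 4.2706 + 4.2413 + 4.2122 = 17.0243
F = (S − I)·e^(rT) = (353.87 − 17.0243) · e^(0.0827·7/12)
= 336.8457 · e^0.048242 = 336.8457 × 1.049425 = S$353.49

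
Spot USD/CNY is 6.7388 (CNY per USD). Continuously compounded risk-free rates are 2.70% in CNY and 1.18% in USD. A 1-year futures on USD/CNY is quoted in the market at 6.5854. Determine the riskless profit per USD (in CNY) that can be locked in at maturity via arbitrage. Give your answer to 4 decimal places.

0.2566 per USD (in CNY)

Fair futures: F* = S·e^(carry·T), with carry = (r_CNY − r_USD) = 0.0270 − 0.0118 = 0.0152
F* = 6.7388 · e^(0.0152 × 1) = 6.7388 · e^0.015200 = 6.7388 × 1.015316 = 6.8420
Market 6.5854 < fair 6.8420: forward underpriced → reverse cash-and-carry (short spot, go long the forward).
At maturity, profit = |F_mkt − F*| = |6.5854 − 6.8420| = 0.2566 per USD (in CNY)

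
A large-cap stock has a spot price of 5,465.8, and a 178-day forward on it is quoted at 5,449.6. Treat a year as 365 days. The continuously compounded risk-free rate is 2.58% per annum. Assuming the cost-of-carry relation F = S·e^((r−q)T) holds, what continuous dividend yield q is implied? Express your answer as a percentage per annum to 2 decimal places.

From F = S·e^((r−q)T): (r − q) = ln(F/S)/T
ln(5449.6/5465.8) = ln(0.997036) = -0.002968
(r − q) = -0.002968 / (178/365) = -0.006086
q = r − ln(F/S)/T = 0.0258 + 0.006086 = 0.031886
q = 3.19%

3.19%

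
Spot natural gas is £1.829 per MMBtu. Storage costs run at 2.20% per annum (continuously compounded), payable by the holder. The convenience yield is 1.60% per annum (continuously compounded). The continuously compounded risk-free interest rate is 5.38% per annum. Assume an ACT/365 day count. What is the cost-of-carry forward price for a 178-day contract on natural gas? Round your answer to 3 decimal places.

£1.883 per MMBtu

Net carry = r + u − y = 0.0538 + 0.0220 − 0.0160 = 0.0598
F = S·e^((r+u−y)T) = 1.829 · e^(0.0598 × 178/365) = 1.829 · e^0.029163
= 1.829 × 1.029592 = £1.883 per MMBtu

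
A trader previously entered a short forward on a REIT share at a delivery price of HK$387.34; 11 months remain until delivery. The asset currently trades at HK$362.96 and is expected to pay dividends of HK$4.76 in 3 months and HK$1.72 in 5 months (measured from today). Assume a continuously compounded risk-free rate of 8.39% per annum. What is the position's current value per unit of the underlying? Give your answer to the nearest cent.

HK$2.03

PV(remaining dividends) I = 4.76·e^(−0.0839·3/12) + 1.72·e^(−0.0839·5/12) = 6.3221
Current forward F = (S − I)·e^(rT) = (362.96 − 6.3221)·e^(0.0839·11/12) = 356.6379 × 1.079943 = 385.1486
Value (long) = (F − K)·e^(−rT) = (385.1486 − 387.34) × 0.925975 = -2.0292
Short position value = −(long value) = HK$2.03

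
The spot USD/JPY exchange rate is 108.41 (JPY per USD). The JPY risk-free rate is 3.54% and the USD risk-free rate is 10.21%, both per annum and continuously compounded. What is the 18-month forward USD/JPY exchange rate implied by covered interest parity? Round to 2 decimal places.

98.09

F = S·e^((r_JPY − r_USD)T) = 108.41 · e^((0.0354 − 0.1021) × 18/12)
= 108.41 · e^-0.100050 = 108.41 × 0.904792
F = 98.09 JPY per USD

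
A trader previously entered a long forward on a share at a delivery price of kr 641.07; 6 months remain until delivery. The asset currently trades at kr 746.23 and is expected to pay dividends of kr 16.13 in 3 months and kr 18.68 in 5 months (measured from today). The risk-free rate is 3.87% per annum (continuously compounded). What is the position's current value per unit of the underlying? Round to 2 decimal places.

PV(remaining dividends) I = 16.13·e^(−0.0387·3/12) + 18.68·e^(−0.0387·5/12) = 34.3559
Current forward F = (S − I)·e^(rT) = (746.23 − 34.3559)·e^(0.0387·6/12) = 711.8741 × 1.019538 = 725.7827
Value (long) = (F − K)·e^(−rT) = (725.7827 − 641.07) × 0.980836 = 83.0893
Value = kr 83.09

kr 83.09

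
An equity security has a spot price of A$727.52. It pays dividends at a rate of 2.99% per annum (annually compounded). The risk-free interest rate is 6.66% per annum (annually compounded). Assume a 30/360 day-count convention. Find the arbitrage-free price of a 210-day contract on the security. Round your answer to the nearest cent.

F = S · (1+r)^T / (1+q)^T
= 727.52 × 1.038327 / 1.017335 = 727.52 × 1.020634
F = A$742.53

A$742.53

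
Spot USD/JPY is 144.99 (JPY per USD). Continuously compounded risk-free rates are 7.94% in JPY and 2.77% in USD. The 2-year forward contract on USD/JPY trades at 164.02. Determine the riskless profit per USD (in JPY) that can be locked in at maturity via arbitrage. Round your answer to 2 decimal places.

Fair forward: F* = S·e^(carry·T), with carry = (r_JPY − r_USD) = 0.0794 − 0.0277 = 0.0517
F* = 144.99 · e^(0.0517 × 2) = 144.99 · e^0.103400 = 144.99 × 1.108935 = 160.7845
Market 164.02 > fair 160.7845: forward overpriced → cash-and-carry (buy spot, short the forward).
At maturity, profit = |F_mkt − F*| = |164.02 − 160.7845| = 3.24 per USD (in JPY)

3.24 per USD (in JPY)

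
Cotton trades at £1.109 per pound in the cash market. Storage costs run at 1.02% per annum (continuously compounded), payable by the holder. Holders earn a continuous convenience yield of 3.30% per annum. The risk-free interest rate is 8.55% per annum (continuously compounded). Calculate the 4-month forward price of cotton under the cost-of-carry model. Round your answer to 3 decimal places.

Net carry = r + u − y = 0.0855 + 0.0102 − 0.0330 = 0.0627
F = S·e^((r+u−y)T) = 1.109 · e^(0.0627 × 4/12) = 1.109 · e^0.020900
= 1.109 × 1.021120 = £1.132 per pound

£1.132 per pound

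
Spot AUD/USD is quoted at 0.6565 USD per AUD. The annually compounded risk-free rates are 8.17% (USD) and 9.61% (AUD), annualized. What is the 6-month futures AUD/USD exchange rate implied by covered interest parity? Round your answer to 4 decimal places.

0.6522

By covered interest parity, F = S · (1+r_USD)^T / (1+r_AUD)^T
= 0.6565 × 1.040048 / 1.046948 = 0.6565 × 0.993409
F = 0.6522 USD per AUD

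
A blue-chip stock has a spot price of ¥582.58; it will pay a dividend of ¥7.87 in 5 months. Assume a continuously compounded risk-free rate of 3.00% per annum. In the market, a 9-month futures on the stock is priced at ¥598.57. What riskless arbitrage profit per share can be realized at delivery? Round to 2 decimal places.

PV(dividends) I = 7.87·e^(−0.0300·5/12) = 7.7722
Fair futures F* = (S − I)·e^(rT) = (582.58 − 7.7722)·e^0.022500 = 574.8078 × 1.022755 = 587.8876
Market ¥598.57 > fair 587.8876: forward overpriced → cash-and-carry (borrow at r, buy the stock and collect the dividends, short the forward).
Profit at T = |F_mkt − F*| = |598.57 − 587.8876| = ¥10.68 per share

¥10.68 per share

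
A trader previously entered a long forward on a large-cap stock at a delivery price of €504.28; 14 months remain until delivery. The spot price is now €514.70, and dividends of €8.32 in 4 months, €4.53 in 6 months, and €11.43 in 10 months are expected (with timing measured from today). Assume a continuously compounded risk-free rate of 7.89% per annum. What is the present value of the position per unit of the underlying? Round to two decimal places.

€31.61

PV(remaining dividends) I = 8.32·e^(−0.0789·4/12) + 4.53·e^(−0.0789·6/12) + 11.43·e^(−0.0789·10/12) = 23.1615
Current forward F = (S − I)·e^(rT) = (514.70 − 23.1615)·e^(0.0789·14/12) = 491.5385 × 1.096420 = 538.9326
Value (long) = (F − K)·e^(−rT) = (538.9326 − 504.28) × 0.912060 = 31.6053
Value = €31.61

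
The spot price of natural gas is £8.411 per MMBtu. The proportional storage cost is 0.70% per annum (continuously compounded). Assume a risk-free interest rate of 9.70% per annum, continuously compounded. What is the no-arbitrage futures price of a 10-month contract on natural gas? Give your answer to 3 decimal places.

£9.172 per MMBtu

Net carry = r + u − y = 0.0970 + 0.0070 − 0.0000 = 0.1040
F = S·e^((r+u−y)T) = 8.411 · e^(0.1040 × 10/12) = 8.411 · e^0.086667
= 8.411 × 1.090533 = £9.172 per MMBtu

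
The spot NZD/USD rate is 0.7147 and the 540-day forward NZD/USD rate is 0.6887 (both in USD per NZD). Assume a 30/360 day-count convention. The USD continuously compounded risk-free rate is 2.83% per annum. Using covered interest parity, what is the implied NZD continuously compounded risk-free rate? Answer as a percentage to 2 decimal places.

5.30%

F = S·e^((r_USD − r_NZD)T) ⇒ r_NZD = r_USD − ln(F/S)/T
ln(0.6887/0.7147) = -0.037057; /(540/360) = -0.024705
r_NZD = 0.0283 + 0.024705 = 0.053005
r_NZD = 5.30%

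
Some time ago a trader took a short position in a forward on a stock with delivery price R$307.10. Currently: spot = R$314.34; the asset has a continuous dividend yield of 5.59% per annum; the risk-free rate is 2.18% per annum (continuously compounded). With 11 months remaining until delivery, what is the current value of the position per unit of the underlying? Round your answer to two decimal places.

R$2.39

Current fair forward for the remaining 11 months: F = S·e^((r − q)·T), (r − q) = 0.0218 − 0.0559 = -0.0341
F = 314.34 · e^(-0.0341 × 11/12) = 314.34 × 0.969225 = 304.6662
Value of long forward = (F − K)·e^(−rT) = (304.6662 − 307.10) · e^(−0.0218·11/12)
= -2.4338 × 0.980215 = -2.39
Short position value = −(long value) = R$2.39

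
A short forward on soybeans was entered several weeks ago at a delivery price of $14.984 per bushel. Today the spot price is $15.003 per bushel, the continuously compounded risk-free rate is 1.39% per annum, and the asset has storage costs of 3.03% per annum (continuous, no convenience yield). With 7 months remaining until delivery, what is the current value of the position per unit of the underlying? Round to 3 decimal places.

Current fair forward for the remaining 7 months: F = S·e^((r + u)·T), (r + u) = 0.0139 + 0.0303 = 0.0442
F = 15.003 · e^(0.0442 × 7/12) = 15.003 × 1.026119 = 15.3949
Value of long forward = (F − K)·e^(−rT) = (15.3949 − 14.984) · e^(−0.0139·7/12)
= 0.4109 × 0.991924 = 0.408
Short position value = −(long value) = -$0.408

-$0.408 per bushel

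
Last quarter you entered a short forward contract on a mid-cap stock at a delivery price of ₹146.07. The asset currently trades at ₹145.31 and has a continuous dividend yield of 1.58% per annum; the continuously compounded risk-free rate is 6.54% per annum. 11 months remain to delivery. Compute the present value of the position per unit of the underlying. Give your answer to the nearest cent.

-₹5.65

Current fair forward for the remaining 11 months: F = S·e^((r − q)·T), (r − q) = 0.0654 − 0.0158 = 0.0496
F = 145.31 · e^(0.0496 × 11/12) = 145.31 × 1.046516 = 152.0692
Value of long forward = (F − K)·e^(−rT) = (152.0692 − 146.07) · e^(−0.0654·11/12)
= 5.9992 × 0.941812 = 5.65
Short position value = −(long value) = -₹5.65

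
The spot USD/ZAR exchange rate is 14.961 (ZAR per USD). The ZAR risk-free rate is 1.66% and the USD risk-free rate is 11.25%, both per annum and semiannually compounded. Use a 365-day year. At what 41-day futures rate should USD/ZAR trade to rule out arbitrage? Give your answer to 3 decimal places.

14.806

By covered interest parity, F = S · (1+r_ZAR/2)^(2T) / (1+r_USD/2)^(2T)
= 14.961 × 1.001859 / 1.012370 = 14.961 × 0.989617
F = 14.806 ZAR per USD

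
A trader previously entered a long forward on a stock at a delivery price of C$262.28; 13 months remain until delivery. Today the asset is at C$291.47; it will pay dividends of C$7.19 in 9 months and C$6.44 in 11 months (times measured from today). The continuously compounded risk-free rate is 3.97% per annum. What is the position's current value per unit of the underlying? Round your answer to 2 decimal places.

C$27.04

PV(remaining dividends) I = 7.19·e^(−0.0397·9/12) + 6.44·e^(−0.0397·11/12) = 13.1889
Current forward F = (S − I)·e^(rT) = (291.47 − 13.1889)·e^(0.0397·13/12) = 278.2811 × 1.043947 = 290.5107
Value (long) = (F − K)·e^(−rT) = (290.5107 − 262.28) × 0.957903 = 27.0423
Value = C$27.04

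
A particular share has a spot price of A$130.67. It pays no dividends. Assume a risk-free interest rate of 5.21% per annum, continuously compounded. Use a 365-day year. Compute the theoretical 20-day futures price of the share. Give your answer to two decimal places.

A$131.04

F = S·e^(rT) = 130.67 · e^(0.0521 × 20/365)
= 130.67 · e^0.002855 = 130.67 × 1.002859
F = A$131.04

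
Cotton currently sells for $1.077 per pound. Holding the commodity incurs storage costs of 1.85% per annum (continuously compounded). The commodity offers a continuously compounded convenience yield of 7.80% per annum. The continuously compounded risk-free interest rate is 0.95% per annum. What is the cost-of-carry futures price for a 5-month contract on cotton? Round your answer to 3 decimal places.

$1.055 per pound

Net carry = r + u − y = 0.0095 + 0.0185 − 0.0780 = -0.0500
F = S·e^((r+u−y)T) = 1.077 · e^(-0.0500 × 5/12) = 1.077 · e^-0.020833
= 1.077 × 0.979383 = $1.055 per pound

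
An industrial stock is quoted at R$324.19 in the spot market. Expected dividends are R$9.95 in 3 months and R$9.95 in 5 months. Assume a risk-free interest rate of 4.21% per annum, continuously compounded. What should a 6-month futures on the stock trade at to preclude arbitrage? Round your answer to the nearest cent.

R$311.05

PV(dividends) I = 9.95·e^(−0.0421·3/12) + 9.95·e^(−0.0421·5/12)
I = 9.8458 + 9.7770 = 19.6228
F = (S − I)·e^(rT) = (324.19 − 19.6228) · e^(0.0421·6/12)
= 304.5672 · e^0.021050 = 304.5672 × 1.021273 = R$311.05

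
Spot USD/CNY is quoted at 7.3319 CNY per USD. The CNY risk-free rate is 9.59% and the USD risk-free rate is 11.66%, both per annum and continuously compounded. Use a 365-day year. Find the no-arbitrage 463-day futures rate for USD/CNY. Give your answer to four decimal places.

7.1419

F = S·e^((r_CNY − r_USD)T) = 7.3319 · e^((0.0959 − 0.1166) × 463/365)
= 7.3319 · e^-0.026258 = 7.3319 × 0.974084
F = 7.1419 CNY per USD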